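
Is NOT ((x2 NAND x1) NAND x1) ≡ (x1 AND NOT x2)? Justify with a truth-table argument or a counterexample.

Yes, they are equivalent — the two output columns agree on all 4 assignments:
x1 | x2 | Expression 1 | Expression 2
-------------------------------------
0 | 0 | 0 | 0
0 | 1 | 0 | 0
1 | 0 | 1 | 1
1 | 1 | 0 | 0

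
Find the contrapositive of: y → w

Contrapositive: NOT w → NOT y
Note: A statement and its contrapositive are logically equivalent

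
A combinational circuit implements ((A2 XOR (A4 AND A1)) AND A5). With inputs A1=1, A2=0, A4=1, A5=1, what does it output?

Substituting: ((0 XOR (1 AND 1)) AND 1)
= 1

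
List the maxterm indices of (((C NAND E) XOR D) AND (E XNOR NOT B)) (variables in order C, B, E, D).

ΠM(0, 1, 3, 5, 6, 7, 8, 9, 10, 13, 14, 15) = (C OR B OR E OR D) AND (C OR B OR E OR NOT D) AND (C OR B OR NOT E OR NOT D) AND (C OR NOT B OR E OR NOT D) AND (C OR NOT B OR NOT E OR D) AND (C OR NOT B OR NOT E OR NOT D) AND (NOT C OR B OR E OR D) AND (NOT C OR B OR E OR NOT D) AND (NOT C OR B OR NOT E OR D) AND (NOT C OR NOT B OR E OR NOT D) AND (NOT C OR NOT B OR NOT E OR D) AND (NOT C OR NOT B OR NOT E OR NOT D)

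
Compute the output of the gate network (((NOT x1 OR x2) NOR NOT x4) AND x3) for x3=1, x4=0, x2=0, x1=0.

Substituting: (((NOT 0 OR 0) NOR NOT 0) AND 1)
= 0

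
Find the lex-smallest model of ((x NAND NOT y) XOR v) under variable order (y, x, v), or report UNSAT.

y=0, x=0, v=0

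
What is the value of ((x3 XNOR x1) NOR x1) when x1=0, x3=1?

Substituting: ((1 XNOR 0) NOR 0)
= 1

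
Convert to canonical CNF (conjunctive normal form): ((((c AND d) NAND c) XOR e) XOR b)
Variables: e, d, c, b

(e OR d OR c OR NOT b) AND (e OR d OR NOT c OR NOT b) AND (e OR NOT d OR c OR NOT b) AND (e OR NOT d OR NOT c OR b) AND (NOT e OR d OR c OR b) AND (NOT e OR d OR NOT c OR b) AND (NOT e OR NOT d OR c OR b) AND (NOT e OR NOT d OR NOT c OR NOT b)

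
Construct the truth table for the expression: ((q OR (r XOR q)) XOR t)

r | t | q | Output
------------------
0 | 0 | 0 | 0
0 | 0 | 1 | 1
0 | 1 | 0 | 1
0 | 1 | 1 | 0
1 | 0 | 0 | 1
1 | 0 | 1 | 1
1 | 1 | 0 | 0
1 | 1 | 1 | 0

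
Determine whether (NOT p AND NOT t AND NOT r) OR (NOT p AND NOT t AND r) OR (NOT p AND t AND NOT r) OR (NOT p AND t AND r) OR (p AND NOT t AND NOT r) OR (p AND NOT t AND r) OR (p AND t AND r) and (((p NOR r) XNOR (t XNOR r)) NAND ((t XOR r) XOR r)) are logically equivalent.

Yes, they are equivalent — the two output columns agree on all 8 assignments:
p | t | r | Expression 1 | Expression 2
---------------------------------------
0 | 0 | 0 | 1 | 1
0 | 0 | 1 | 1 | 1
0 | 1 | 0 | 1 | 1
0 | 1 | 1 | 1 | 1
1 | 0 | 0 | 1 | 1
1 | 0 | 1 | 1 | 1
1 | 1 | 0 | 0 | 0
1 | 1 | 1 | 1 | 1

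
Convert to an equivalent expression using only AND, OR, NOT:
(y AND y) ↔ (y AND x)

((y AND y) AND (y AND x)) OR (NOT (y AND y) AND NOT (y AND x))
(Biconditional = both true or both false)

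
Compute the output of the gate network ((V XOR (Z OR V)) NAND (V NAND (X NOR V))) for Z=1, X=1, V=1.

Substituting: ((1 XOR (1 OR 1)) NAND (1 NAND (1 NOR 1)))
= 1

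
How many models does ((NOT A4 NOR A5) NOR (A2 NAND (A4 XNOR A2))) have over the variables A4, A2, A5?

Satisfying assignments: (1,1,1)
Count: 1 out of 8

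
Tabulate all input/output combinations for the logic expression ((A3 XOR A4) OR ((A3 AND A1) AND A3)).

A1 | A4 | A3 | Output
---------------------
0 | 0 | 0 | 0
0 | 0 | 1 | 1
0 | 1 | 0 | 1
0 | 1 | 1 | 0
1 | 0 | 0 | 0
1 | 0 | 1 | 1
1 | 1 | 0 | 1
1 | 1 | 1 | 1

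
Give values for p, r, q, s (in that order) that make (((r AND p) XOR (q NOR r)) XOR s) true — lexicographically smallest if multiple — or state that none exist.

p=0, r=0, q=0, s=0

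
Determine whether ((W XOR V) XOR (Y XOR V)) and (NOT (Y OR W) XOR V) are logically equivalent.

No. Counterexample: with Y=0, V=0, W=0, Expression 1 = 0 but Expression 2 = 1.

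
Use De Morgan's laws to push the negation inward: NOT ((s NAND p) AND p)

NOT (s NAND p) OR NOT p
De Morgan's: NOT(AND of terms) = OR of negations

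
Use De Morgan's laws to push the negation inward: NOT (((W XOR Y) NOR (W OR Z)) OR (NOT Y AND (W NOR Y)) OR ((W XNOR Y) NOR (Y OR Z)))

NOT ((W XOR Y) NOR (W OR Z)) AND NOT (NOT Y AND (W NOR Y)) AND NOT ((W XNOR Y) NOR (Y OR Z))
De Morgan's: NOT(OR of terms) = AND of negations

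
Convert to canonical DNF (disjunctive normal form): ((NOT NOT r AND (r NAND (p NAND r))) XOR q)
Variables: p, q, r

(NOT p AND q AND NOT r) OR (NOT p AND q AND r) OR (p AND NOT q AND r) OR (p AND q AND NOT r)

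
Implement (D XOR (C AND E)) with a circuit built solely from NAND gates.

((D NAND (D NAND ((C NAND E) NAND (C NAND E)))) NAND (((C NAND E) NAND (C NAND E)) NAND (D NAND ((C NAND E) NAND (C NAND E)))))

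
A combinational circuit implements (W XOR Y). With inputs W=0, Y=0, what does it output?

Substituting: (0 XOR 0)
= 0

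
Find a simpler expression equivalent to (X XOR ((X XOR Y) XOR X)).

By XOR self-cancellation ((E XOR v) XOR v = E):
= (X XOR Y)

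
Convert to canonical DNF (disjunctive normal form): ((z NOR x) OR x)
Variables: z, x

(NOT z AND NOT x) OR (NOT z AND x) OR (z AND x)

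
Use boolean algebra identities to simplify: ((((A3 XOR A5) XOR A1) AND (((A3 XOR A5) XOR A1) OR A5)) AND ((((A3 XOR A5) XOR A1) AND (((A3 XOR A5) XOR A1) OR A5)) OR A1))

By absorption (E AND (E OR v) = E) then absorption (E AND (E OR v) = E):
= ((A3 XOR A5) XOR A1)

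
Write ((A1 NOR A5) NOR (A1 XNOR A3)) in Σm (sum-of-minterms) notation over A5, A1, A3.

Σm(2, 5, 6) = (NOT A5 AND A1 AND NOT A3) OR (A5 AND NOT A1 AND A3) OR (A5 AND A1 AND NOT A3)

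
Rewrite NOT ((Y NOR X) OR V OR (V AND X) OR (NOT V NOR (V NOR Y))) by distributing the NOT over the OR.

NOT (Y NOR X) AND NOT V AND NOT (V AND X) AND NOT (NOT V NOR (V NOR Y))
De Morgan's: NOT(OR of terms) = AND of negations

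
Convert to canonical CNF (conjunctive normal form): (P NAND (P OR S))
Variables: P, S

(NOT P OR S) AND (NOT P OR NOT S)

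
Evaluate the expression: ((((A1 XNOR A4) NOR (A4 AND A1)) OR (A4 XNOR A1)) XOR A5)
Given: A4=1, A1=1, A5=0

Substituting: ((((1 XNOR 1) NOR (1 AND 1)) OR (1 XNOR 1)) XOR 0)
= 1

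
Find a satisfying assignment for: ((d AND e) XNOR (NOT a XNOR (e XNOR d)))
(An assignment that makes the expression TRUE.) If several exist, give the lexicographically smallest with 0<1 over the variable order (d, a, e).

d=0, a=0, e=1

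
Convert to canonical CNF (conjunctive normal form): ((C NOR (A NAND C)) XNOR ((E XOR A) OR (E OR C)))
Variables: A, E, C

(A OR E OR NOT C) AND (A OR NOT E OR C) AND (A OR NOT E OR NOT C) AND (NOT A OR E OR C) AND (NOT A OR E OR NOT C) AND (NOT A OR NOT E OR C) AND (NOT A OR NOT E OR NOT C)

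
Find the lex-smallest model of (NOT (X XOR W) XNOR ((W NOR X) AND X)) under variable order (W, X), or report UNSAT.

W=0, X=1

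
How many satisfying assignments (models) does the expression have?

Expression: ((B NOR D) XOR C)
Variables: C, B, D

Satisfying assignments: (0,0,0), (1,0,1), (1,1,0), (1,1,1)
Count: 4 out of 8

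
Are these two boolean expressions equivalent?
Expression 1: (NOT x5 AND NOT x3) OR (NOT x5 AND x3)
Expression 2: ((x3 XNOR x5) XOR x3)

Yes, they are equivalent — the two output columns agree on all 4 assignments:
x5 | x3 | Expression 1 | Expression 2
-------------------------------------
0 | 0 | 1 | 1
0 | 1 | 1 | 1
1 | 0 | 0 | 0
1 | 1 | 0 | 0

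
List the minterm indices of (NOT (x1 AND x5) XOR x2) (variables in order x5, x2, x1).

Σm(0, 1, 4, 7) = (NOT x5 AND NOT x2 AND NOT x1) OR (NOT x5 AND NOT x2 AND x1) OR (x5 AND NOT x2 AND NOT x1) OR (x5 AND x2 AND x1)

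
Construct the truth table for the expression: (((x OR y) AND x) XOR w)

w | y | x | Output
------------------
0 | 0 | 0 | 0
0 | 0 | 1 | 1
0 | 1 | 0 | 0
0 | 1 | 1 | 1
1 | 0 | 0 | 1
1 | 0 | 1 | 0
1 | 1 | 0 | 1
1 | 1 | 1 | 0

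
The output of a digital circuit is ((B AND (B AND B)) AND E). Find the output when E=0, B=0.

Substituting: ((0 AND (0 AND 0)) AND 0)
= 0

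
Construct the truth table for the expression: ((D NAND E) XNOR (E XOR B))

E | D | B | Output
------------------
0 | 0 | 0 | 0
0 | 0 | 1 | 1
0 | 1 | 0 | 0
0 | 1 | 1 | 1
1 | 0 | 0 | 1
1 | 0 | 1 | 0
1 | 1 | 0 | 0
1 | 1 | 1 | 1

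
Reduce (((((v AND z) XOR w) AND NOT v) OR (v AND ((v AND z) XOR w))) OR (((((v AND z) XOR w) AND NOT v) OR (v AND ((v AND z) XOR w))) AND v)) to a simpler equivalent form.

By absorption (E OR (E AND v) = E) then distribution ((E AND v) OR (E AND NOT v) = E):
= ((v AND z) XOR w)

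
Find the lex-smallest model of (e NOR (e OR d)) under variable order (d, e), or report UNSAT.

d=0, e=0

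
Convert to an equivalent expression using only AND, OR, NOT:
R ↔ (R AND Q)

(R AND (R AND Q)) OR (NOT R AND NOT (R AND Q))
(Biconditional = both true or both false)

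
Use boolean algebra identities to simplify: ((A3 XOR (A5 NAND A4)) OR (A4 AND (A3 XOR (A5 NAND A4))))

By absorption (E OR (E AND v) = E):
= (A3 XOR (A5 NAND A4))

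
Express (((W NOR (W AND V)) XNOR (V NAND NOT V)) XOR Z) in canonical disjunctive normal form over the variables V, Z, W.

(NOT V AND NOT Z AND NOT W) OR (NOT V AND Z AND W) OR (V AND NOT Z AND NOT W) OR (V AND Z AND W)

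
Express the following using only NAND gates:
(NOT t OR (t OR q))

(((t NAND t) NAND (t NAND t)) NAND (((t NAND t) NAND (q NAND q)) NAND ((t NAND t) NAND (q NAND q))))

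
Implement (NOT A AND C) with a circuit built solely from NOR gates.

(((A NOR A) NOR (A NOR A)) NOR (C NOR C))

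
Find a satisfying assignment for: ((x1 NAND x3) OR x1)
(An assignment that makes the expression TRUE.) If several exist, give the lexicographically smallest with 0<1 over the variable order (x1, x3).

x1=0, x3=0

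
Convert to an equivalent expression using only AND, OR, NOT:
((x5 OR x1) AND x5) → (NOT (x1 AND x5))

NOT ((x5 OR x1) AND x5) OR (NOT (x1 AND x5))
(Implication elimination: A → B = NOT A OR B)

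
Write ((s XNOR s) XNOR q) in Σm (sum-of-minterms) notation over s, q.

Σm(1, 3) = (NOT s AND q) OR (s AND q)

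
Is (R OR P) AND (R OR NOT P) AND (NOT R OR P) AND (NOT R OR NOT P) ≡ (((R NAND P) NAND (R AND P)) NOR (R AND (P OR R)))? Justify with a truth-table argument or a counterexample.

Yes, they are equivalent — the two output columns agree on all 4 assignments:
R | P | Expression 1 | Expression 2
-----------------------------------
0 | 0 | 0 | 0
0 | 1 | 0 | 0
1 | 0 | 0 | 0
1 | 1 | 0 | 0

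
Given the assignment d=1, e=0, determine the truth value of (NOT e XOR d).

Substituting: (NOT 0 XOR 1)
= 0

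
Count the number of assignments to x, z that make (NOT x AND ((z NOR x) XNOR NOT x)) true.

Satisfying assignments: (0,0)
Count: 1 out of 4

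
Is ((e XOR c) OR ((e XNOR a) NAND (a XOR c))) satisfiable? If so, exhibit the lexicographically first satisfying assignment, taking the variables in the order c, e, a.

c=0, e=0, a=0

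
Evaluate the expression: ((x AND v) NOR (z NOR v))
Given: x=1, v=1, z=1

Substituting: ((1 AND 1) NOR (1 NOR 1))
= 0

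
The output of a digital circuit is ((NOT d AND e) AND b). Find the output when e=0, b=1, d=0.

Substituting: ((NOT 0 AND 0) AND 1)
= 0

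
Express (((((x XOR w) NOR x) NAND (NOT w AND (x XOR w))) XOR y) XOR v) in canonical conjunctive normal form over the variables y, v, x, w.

(y OR NOT v OR x OR w) AND (y OR NOT v OR x OR NOT w) AND (y OR NOT v OR NOT x OR w) AND (y OR NOT v OR NOT x OR NOT w) AND (NOT y OR v OR x OR w) AND (NOT y OR v OR x OR NOT w) AND (NOT y OR v OR NOT x OR w) AND (NOT y OR v OR NOT x OR NOT w)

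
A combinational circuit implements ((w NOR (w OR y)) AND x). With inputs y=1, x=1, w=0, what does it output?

Substituting: ((0 NOR (0 OR 1)) AND 1)
= 0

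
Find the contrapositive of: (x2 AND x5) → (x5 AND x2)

Contrapositive: NOT (x5 AND x2) → NOT (x2 AND x5)
Note: A statement and its contrapositive are logically equivalent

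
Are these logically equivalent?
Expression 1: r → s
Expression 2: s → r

No, Converse is not equivalent to original (counterexample: s=0, q=0, r=1)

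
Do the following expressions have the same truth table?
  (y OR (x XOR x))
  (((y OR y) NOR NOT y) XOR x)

No. Counterexample: with y=0, x=1, Expression 1 = 0 but Expression 2 = 1.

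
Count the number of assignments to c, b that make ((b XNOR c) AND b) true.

Satisfying assignments: (1,1)
Count: 1 out of 4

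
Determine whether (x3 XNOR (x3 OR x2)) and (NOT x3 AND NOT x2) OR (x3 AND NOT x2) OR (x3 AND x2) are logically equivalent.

Yes, they are equivalent — the two output columns agree on all 4 assignments:
x3 | x2 | Expression 1 | Expression 2
-------------------------------------
0 | 0 | 1 | 1
0 | 1 | 0 | 0
1 | 0 | 1 | 1
1 | 1 | 1 | 1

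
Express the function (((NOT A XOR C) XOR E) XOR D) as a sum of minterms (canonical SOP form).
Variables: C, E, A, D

Σm(0, 3, 5, 6, 9, 10, 12, 15) = (NOT C AND NOT E AND NOT A AND NOT D) OR (NOT C AND NOT E AND A AND D) OR (NOT C AND E AND NOT A AND D) OR (NOT C AND E AND A AND NOT D) OR (C AND NOT E AND NOT A AND D) OR (C AND NOT E AND A AND NOT D) OR (C AND E AND NOT A AND NOT D) OR (C AND E AND A AND D)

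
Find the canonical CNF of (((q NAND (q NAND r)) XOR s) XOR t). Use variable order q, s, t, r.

(q OR s OR NOT t OR r) AND (q OR s OR NOT t OR NOT r) AND (q OR NOT s OR t OR r) AND (q OR NOT s OR t OR NOT r) AND (NOT q OR s OR t OR r) AND (NOT q OR s OR NOT t OR NOT r) AND (NOT q OR NOT s OR t OR NOT r) AND (NOT q OR NOT s OR NOT t OR r)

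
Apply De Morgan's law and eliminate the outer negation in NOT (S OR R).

NOT S AND NOT R
De Morgan's: NOT(OR of terms) = AND of negations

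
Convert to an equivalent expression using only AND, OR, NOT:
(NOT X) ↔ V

((NOT X) AND V) OR (X AND NOT V)
(Biconditional = both true or both false)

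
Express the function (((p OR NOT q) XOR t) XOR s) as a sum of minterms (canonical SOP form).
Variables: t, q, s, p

Σm(0, 1, 5, 6, 10, 11, 12, 15) = (NOT t AND NOT q AND NOT s AND NOT p) OR (NOT t AND NOT q AND NOT s AND p) OR (NOT t AND q AND NOT s AND p) OR (NOT t AND q AND s AND NOT p) OR (t AND NOT q AND s AND NOT p) OR (t AND NOT q AND s AND p) OR (t AND q AND NOT s AND NOT p) OR (t AND q AND s AND p)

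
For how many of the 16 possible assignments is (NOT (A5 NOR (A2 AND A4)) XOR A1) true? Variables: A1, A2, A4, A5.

Satisfying assignments: (0,0,0,1), (0,0,1,1), (0,1,0,1), (0,1,1,0), (0,1,1,1), (1,0,0,0), (1,0,1,0), (1,1,0,0)
Count: 8 out of 16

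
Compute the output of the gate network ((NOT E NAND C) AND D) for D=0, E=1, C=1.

Substituting: ((NOT 1 NAND 1) AND 0)
= 0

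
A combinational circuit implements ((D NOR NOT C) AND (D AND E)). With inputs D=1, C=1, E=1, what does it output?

Substituting: ((1 NOR NOT 1) AND (1 AND 1))
= 0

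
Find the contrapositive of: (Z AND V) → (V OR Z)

Contrapositive: NOT (V OR Z) → NOT (Z AND V)
Note: A statement and its contrapositive are logically equivalent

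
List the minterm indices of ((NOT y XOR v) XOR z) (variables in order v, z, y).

Σm(0, 3, 5, 6) = (NOT v AND NOT z AND NOT y) OR (NOT v AND z AND y) OR (v AND NOT z AND y) OR (v AND z AND NOT y)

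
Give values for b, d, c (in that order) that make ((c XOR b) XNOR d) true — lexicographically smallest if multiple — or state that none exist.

b=0, d=0, c=0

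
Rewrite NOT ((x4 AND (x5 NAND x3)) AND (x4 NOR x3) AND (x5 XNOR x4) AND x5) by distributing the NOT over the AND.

NOT (x4 AND (x5 NAND x3)) OR NOT (x4 NOR x3) OR NOT (x5 XNOR x4) OR NOT x5
De Morgan's: NOT(AND of terms) = OR of negations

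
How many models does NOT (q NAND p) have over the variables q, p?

Satisfying assignments: (1,1)
Count: 1 out of 4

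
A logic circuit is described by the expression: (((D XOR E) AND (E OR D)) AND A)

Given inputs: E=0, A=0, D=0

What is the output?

Substituting: (((0 XOR 0) AND (0 OR 0)) AND 0)
= 0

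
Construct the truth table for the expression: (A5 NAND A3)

A5 | A3 | Output
----------------
0 | 0 | 1
0 | 1 | 1
1 | 0 | 1
1 | 1 | 0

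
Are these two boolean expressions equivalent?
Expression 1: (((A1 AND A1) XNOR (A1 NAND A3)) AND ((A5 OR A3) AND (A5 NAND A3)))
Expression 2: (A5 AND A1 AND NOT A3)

Yes, they are equivalent — the two output columns agree on all 8 assignments:
A5 | A1 | A3 | Expression 1 | Expression 2
------------------------------------------
0 | 0 | 0 | 0 | 0
0 | 0 | 1 | 0 | 0
0 | 1 | 0 | 0 | 0
0 | 1 | 1 | 0 | 0
1 | 0 | 0 | 0 | 0
1 | 0 | 1 | 0 | 0
1 | 1 | 0 | 1 | 1
1 | 1 | 1 | 0 | 0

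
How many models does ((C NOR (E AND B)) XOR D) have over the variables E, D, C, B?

Satisfying assignments: (0,0,0,0), (0,0,0,1), (0,1,1,0), (0,1,1,1), (1,0,0,0), (1,1,0,1), (1,1,1,0), (1,1,1,1)
Count: 8 out of 16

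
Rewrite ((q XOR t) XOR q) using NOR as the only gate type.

((((((((q NOR t) NOR (q NOR t)) NOR ((q NOR t) NOR (q NOR t))) NOR ((((q NOR q) NOR (t NOR t)) NOR ((q NOR q) NOR (t NOR t))) NOR (((q NOR q) NOR (t NOR t)) NOR ((q NOR q) NOR (t NOR t))))) NOR q) NOR (((((q NOR t) NOR (q NOR t)) NOR ((q NOR t) NOR (q NOR t))) NOR ((((q NOR q) NOR (t NOR t)) NOR ((q NOR q) NOR (t NOR t))) NOR (((q NOR q) NOR (t NOR t)) NOR ((q NOR q) NOR (t NOR t))))) NOR q)) NOR ((((((q NOR t) NOR (q NOR t)) NOR ((q NOR t) NOR (q NOR t))) NOR ((((q NOR q) NOR (t NOR t)) NOR ((q NOR q) NOR (t NOR t))) NOR (((q NOR q) NOR (t NOR t)) NOR ((q NOR q) NOR (t NOR t))))) NOR q) NOR (((((q NOR t) NOR (q NOR t)) NOR ((q NOR t) NOR (q NOR t))) NOR ((((q NOR q) NOR (t NOR t)) NOR ((q NOR q) NOR (t NOR t))) NOR (((q NOR q) NOR (t NOR t)) NOR ((q NOR q) NOR (t NOR t))))) NOR q))) NOR ((((((((q NOR t) NOR (q NOR t)) NOR ((q NOR t) NOR (q NOR t))) NOR ((((q NOR q) NOR (t NOR t)) NOR ((q NOR q) NOR (t NOR t))) NOR (((q NOR q) NOR (t NOR t)) NOR ((q NOR q) NOR (t NOR t))))) NOR ((((q NOR t) NOR (q NOR t)) NOR ((q NOR t) NOR (q NOR t))) NOR ((((q NOR q) NOR (t NOR t)) NOR ((q NOR q) NOR (t NOR t))) NOR (((q NOR q) NOR (t NOR t)) NOR ((q NOR q) NOR (t NOR t)))))) NOR (q NOR q)) NOR ((((((q NOR t) NOR (q NOR t)) NOR ((q NOR t) NOR (q NOR t))) NOR ((((q NOR q) NOR (t NOR t)) NOR ((q NOR q) NOR (t NOR t))) NOR (((q NOR q) NOR (t NOR t)) NOR ((q NOR q) NOR (t NOR t))))) NOR ((((q NOR t) NOR (q NOR t)) NOR ((q NOR t) NOR (q NOR t))) NOR ((((q NOR q) NOR (t NOR t)) NOR ((q NOR q) NOR (t NOR t))) NOR (((q NOR q) NOR (t NOR t)) NOR ((q NOR q) NOR (t NOR t)))))) NOR (q NOR q))) NOR (((((((q NOR t) NOR (q NOR t)) NOR ((q NOR t) NOR (q NOR t))) NOR ((((q NOR q) NOR (t NOR t)) NOR ((q NOR q) NOR (t NOR t))) NOR (((q NOR q) NOR (t NOR t)) NOR ((q NOR q) NOR (t NOR t))))) NOR ((((q NOR t) NOR (q NOR t)) NOR ((q NOR t) NOR (q NOR t))) NOR ((((q NOR q) NOR (t NOR t)) NOR ((q NOR q) NOR (t NOR t))) NOR (((q NOR q) NOR (t NOR t)) NOR ((q NOR q) NOR (t NOR t)))))) NOR (q NOR q)) NOR ((((((q NOR t) NOR (q NOR t)) NOR ((q NOR t) NOR (q NOR t))) NOR ((((q NOR q) NOR (t NOR t)) NOR ((q NOR q) NOR (t NOR t))) NOR (((q NOR q) NOR (t NOR t)) NOR ((q NOR q) NOR (t NOR t))))) NOR ((((q NOR t) NOR (q NOR t)) NOR ((q NOR t) NOR (q NOR t))) NOR ((((q NOR q) NOR (t NOR t)) NOR ((q NOR q) NOR (t NOR t))) NOR (((q NOR q) NOR (t NOR t)) NOR ((q NOR q) NOR (t NOR t)))))) NOR (q NOR q)))))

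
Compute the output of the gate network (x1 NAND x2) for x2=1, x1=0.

Substituting: (0 NAND 1)
= 1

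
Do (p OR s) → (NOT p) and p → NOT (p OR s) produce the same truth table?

Yes, Contrapositive is always equivalent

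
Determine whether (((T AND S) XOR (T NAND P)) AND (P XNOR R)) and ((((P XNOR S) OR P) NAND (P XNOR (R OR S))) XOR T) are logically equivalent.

No. Counterexample: with R=0, T=0, P=0, S=0, Expression 1 = 1 but Expression 2 = 0.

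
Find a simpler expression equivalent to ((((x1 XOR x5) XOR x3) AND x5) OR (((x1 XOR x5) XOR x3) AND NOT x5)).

By distribution ((E AND v) OR (E AND NOT v) = E):
= ((x1 XOR x5) XOR x3)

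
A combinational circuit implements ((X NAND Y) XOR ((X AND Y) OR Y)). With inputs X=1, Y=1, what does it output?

Substituting: ((1 NAND 1) XOR ((1 AND 1) OR 1))
= 1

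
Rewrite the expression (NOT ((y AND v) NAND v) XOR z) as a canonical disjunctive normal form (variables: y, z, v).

(NOT y AND z AND NOT v) OR (NOT y AND z AND v) OR (y AND NOT z AND v) OR (y AND z AND NOT v)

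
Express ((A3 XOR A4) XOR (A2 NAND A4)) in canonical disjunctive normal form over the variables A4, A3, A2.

(NOT A4 AND NOT A3 AND NOT A2) OR (NOT A4 AND NOT A3 AND A2) OR (A4 AND NOT A3 AND A2) OR (A4 AND A3 AND NOT A2)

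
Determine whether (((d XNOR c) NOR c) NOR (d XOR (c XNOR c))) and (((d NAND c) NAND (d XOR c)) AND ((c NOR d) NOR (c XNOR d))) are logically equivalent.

No. Counterexample: with c=1, d=1, Expression 1 = 1 but Expression 2 = 0.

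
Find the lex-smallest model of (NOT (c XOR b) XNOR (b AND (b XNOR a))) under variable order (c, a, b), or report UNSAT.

c=0, a=0, b=1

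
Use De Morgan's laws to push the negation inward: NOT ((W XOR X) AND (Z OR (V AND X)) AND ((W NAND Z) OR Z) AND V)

NOT (W XOR X) OR NOT (Z OR (V AND X)) OR NOT ((W NAND Z) OR Z) OR NOT V
De Morgan's: NOT(AND of terms) = OR of negations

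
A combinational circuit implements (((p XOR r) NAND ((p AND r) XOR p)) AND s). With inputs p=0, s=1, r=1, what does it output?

Substituting: (((0 XOR 1) NAND ((0 AND 1) XOR 0)) AND 1)
= 1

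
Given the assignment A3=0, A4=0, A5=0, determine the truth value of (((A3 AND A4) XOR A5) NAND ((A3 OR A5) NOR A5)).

Substituting: (((0 AND 0) XOR 0) NAND ((0 OR 0) NOR 0))
= 1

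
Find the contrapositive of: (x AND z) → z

Contrapositive: NOT z → NOT (x AND z)
Note: A statement and its contrapositive are logically equivalent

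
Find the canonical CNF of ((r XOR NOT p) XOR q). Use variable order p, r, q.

(p OR r OR NOT q) AND (p OR NOT r OR q) AND (NOT p OR r OR q) AND (NOT p OR NOT r OR NOT q)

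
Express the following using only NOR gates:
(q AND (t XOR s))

((q NOR q) NOR (((((t NOR s) NOR (t NOR s)) NOR ((t NOR s) NOR (t NOR s))) NOR ((((t NOR t) NOR (s NOR s)) NOR ((t NOR t) NOR (s NOR s))) NOR (((t NOR t) NOR (s NOR s)) NOR ((t NOR t) NOR (s NOR s))))) NOR ((((t NOR s) NOR (t NOR s)) NOR ((t NOR s) NOR (t NOR s))) NOR ((((t NOR t) NOR (s NOR s)) NOR ((t NOR t) NOR (s NOR s))) NOR (((t NOR t) NOR (s NOR s)) NOR ((t NOR t) NOR (s NOR s)))))))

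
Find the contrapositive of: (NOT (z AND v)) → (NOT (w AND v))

Contrapositive: (w AND v) → (z AND v)
Note: A statement and its contrapositive are logically equivalent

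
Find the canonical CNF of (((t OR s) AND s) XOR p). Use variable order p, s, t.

(p OR s OR t) AND (p OR s OR NOT t) AND (NOT p OR NOT s OR t) AND (NOT p OR NOT s OR NOT t)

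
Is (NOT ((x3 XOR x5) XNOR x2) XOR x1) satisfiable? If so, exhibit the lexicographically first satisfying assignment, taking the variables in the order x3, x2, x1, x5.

x3=0, x2=0, x1=0, x5=1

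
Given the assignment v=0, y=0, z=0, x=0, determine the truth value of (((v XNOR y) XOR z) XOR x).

Substituting: (((0 XNOR 0) XOR 0) XOR 0)
= 1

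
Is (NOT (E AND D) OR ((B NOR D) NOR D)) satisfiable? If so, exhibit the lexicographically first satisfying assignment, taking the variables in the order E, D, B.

E=0, D=0, B=0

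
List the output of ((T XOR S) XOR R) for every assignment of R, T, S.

R | T | S | Output
------------------
0 | 0 | 0 | 0
0 | 0 | 1 | 1
0 | 1 | 0 | 1
0 | 1 | 1 | 0
1 | 0 | 0 | 1
1 | 0 | 1 | 0
1 | 1 | 0 | 0
1 | 1 | 1 | 1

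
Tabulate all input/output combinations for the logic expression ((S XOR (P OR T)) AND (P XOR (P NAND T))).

S | T | P | Output
------------------
0 | 0 | 0 | 0
0 | 0 | 1 | 0
0 | 1 | 0 | 1
0 | 1 | 1 | 1
1 | 0 | 0 | 1
1 | 0 | 1 | 0
1 | 1 | 0 | 0
1 | 1 | 1 | 0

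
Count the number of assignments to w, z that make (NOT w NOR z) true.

Satisfying assignments: (1,0)
Count: 1 out of 4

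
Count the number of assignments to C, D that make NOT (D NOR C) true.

Satisfying assignments: (0,1), (1,0), (1,1)
Count: 3 out of 4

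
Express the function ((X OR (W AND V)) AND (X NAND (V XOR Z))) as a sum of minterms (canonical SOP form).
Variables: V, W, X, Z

Σm(2, 6, 11, 12, 13, 15) = (NOT V AND NOT W AND X AND NOT Z) OR (NOT V AND W AND X AND NOT Z) OR (V AND NOT W AND X AND Z) OR (V AND W AND NOT X AND NOT Z) OR (V AND W AND NOT X AND Z) OR (V AND W AND X AND Z)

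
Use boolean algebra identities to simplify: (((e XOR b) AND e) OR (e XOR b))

By absorption (E OR (E AND v) = E):
= (e XOR b)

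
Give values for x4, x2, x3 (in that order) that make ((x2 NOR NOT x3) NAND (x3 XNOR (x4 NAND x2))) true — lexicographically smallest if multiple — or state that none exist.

x4=0, x2=0, x3=0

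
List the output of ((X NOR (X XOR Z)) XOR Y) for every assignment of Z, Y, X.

Z | Y | X | Output
------------------
0 | 0 | 0 | 1
0 | 0 | 1 | 0
0 | 1 | 0 | 0
0 | 1 | 1 | 1
1 | 0 | 0 | 0
1 | 0 | 1 | 0
1 | 1 | 0 | 1
1 | 1 | 1 | 1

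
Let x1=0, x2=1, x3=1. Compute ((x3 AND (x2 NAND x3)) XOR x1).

Substituting: ((1 AND (1 NAND 1)) XOR 0)
= 0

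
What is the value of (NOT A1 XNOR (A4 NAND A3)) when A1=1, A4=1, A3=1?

Substituting: (NOT 1 XNOR (1 NAND 1))
= 1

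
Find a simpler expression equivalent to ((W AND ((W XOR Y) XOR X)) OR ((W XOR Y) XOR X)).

By absorption (E OR (E AND v) = E):
= ((W XOR Y) XOR X)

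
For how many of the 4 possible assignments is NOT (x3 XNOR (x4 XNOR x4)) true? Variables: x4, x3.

Satisfying assignments: (0,0), (1,0)
Count: 2 out of 4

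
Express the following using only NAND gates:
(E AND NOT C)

((E NAND (C NAND C)) NAND (E NAND (C NAND C)))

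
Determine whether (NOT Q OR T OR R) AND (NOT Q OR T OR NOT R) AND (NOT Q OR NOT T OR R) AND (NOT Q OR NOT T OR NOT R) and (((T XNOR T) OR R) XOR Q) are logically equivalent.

Yes, they are equivalent — the two output columns agree on all 8 assignments:
Q | T | R | Expression 1 | Expression 2
---------------------------------------
0 | 0 | 0 | 1 | 1
0 | 0 | 1 | 1 | 1
0 | 1 | 0 | 1 | 1
0 | 1 | 1 | 1 | 1
1 | 0 | 0 | 0 | 0
1 | 0 | 1 | 0 | 0
1 | 1 | 0 | 0 | 0
1 | 1 | 1 | 0 | 0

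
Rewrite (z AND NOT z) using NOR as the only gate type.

((z NOR z) NOR ((z NOR z) NOR (z NOR z)))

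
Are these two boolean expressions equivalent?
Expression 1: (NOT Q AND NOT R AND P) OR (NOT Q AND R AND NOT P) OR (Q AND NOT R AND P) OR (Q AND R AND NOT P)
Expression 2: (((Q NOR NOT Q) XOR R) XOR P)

Yes, they are equivalent — the two output columns agree on all 8 assignments:
Q | R | P | Expression 1 | Expression 2
---------------------------------------
0 | 0 | 0 | 0 | 0
0 | 0 | 1 | 1 | 1
0 | 1 | 0 | 1 | 1
0 | 1 | 1 | 0 | 0
1 | 0 | 0 | 0 | 0
1 | 0 | 1 | 1 | 1
1 | 1 | 0 | 1 | 1
1 | 1 | 1 | 0 | 0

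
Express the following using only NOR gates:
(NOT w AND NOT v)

(((w NOR w) NOR (w NOR w)) NOR ((v NOR v) NOR (v NOR v)))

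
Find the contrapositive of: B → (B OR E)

Contrapositive: NOT (B OR E) → NOT B
Note: A statement and its contrapositive are logically equivalent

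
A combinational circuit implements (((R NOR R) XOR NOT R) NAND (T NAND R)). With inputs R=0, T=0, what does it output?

Substituting: (((0 NOR 0) XOR NOT 0) NAND (0 NAND 0))
= 1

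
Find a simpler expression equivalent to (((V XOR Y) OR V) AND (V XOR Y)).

By absorption (E AND (E OR v) = E):
= (V XOR Y)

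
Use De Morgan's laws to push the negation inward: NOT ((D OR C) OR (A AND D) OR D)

NOT (D OR C) AND NOT (A AND D) AND NOT D
De Morgan's: NOT(OR of terms) = AND of negations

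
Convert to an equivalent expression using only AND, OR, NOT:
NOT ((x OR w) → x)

(x OR w) AND NOT x
(Negated implication: NOT(A → B) = A AND NOT B)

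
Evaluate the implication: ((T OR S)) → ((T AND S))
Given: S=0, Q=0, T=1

Antecedent ((T OR S)) = 1; consequent ((T AND S)) = 0.
1 → 0 = 0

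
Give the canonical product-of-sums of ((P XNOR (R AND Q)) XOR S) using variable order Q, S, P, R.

ΠM(2, 3, 4, 5, 9, 10, 12, 15) = (Q OR S OR NOT P OR R) AND (Q OR S OR NOT P OR NOT R) AND (Q OR NOT S OR P OR R) AND (Q OR NOT S OR P OR NOT R) AND (NOT Q OR S OR P OR NOT R) AND (NOT Q OR S OR NOT P OR R) AND (NOT Q OR NOT S OR P OR R) AND (NOT Q OR NOT S OR NOT P OR NOT R)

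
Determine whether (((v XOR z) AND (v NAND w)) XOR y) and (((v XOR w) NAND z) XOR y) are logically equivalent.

No. Counterexample: with y=0, v=0, w=0, z=0, Expression 1 = 0 but Expression 2 = 1.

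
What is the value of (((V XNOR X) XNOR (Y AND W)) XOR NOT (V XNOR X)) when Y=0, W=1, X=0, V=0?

Substituting: (((0 XNOR 0) XNOR (0 AND 1)) XOR NOT (0 XNOR 0))
= 0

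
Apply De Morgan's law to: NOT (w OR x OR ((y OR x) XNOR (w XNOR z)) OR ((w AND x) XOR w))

NOT w AND NOT x AND NOT ((y OR x) XNOR (w XNOR z)) AND NOT ((w AND x) XOR w)
De Morgan's: NOT(OR of terms) = AND of negations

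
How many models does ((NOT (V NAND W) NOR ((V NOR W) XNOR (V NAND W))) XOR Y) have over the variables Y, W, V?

Satisfying assignments: (0,0,1), (0,1,0), (1,0,0), (1,1,1)
Count: 4 out of 8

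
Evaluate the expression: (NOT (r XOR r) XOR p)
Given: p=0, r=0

Substituting: (NOT (0 XOR 0) XOR 0)
= 1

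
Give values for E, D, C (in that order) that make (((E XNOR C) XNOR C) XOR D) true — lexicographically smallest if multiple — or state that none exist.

E=0, D=1, C=0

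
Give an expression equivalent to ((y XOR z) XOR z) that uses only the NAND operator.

((((y NAND (y NAND z)) NAND (z NAND (y NAND z))) NAND (((y NAND (y NAND z)) NAND (z NAND (y NAND z))) NAND z)) NAND (z NAND (((y NAND (y NAND z)) NAND (z NAND (y NAND z))) NAND z)))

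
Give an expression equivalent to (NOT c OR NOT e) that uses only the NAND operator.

(((c NAND c) NAND (c NAND c)) NAND ((e NAND e) NAND (e NAND e)))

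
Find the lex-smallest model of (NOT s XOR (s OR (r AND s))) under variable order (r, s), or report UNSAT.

r=0, s=0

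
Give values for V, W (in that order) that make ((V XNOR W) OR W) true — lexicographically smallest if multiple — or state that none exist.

V=0, W=0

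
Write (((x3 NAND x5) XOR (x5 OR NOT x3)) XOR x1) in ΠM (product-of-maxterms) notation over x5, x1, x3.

ΠM(0, 3, 4, 7) = (x5 OR x1 OR x3) AND (x5 OR NOT x1 OR NOT x3) AND (NOT x5 OR x1 OR x3) AND (NOT x5 OR NOT x1 OR NOT x3)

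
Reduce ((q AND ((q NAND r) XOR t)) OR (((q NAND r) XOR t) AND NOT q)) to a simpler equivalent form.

By distribution ((E AND v) OR (E AND NOT v) = E):
= ((q NAND r) XOR t)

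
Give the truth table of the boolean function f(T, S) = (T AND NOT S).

T | S | Output
--------------
0 | 0 | 0
0 | 1 | 0
1 | 0 | 1
1 | 1 | 0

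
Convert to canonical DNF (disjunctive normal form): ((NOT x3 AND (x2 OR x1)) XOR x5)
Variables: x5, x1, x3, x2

(NOT x5 AND NOT x1 AND NOT x3 AND x2) OR (NOT x5 AND x1 AND NOT x3 AND NOT x2) OR (NOT x5 AND x1 AND NOT x3 AND x2) OR (x5 AND NOT x1 AND NOT x3 AND NOT x2) OR (x5 AND NOT x1 AND x3 AND NOT x2) OR (x5 AND NOT x1 AND x3 AND x2) OR (x5 AND x1 AND x3 AND NOT x2) OR (x5 AND x1 AND x3 AND x2)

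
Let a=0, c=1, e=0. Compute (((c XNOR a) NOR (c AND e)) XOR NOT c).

Substituting: (((1 XNOR 0) NOR (1 AND 0)) XOR NOT 1)
= 1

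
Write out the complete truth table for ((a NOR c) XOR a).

a | c | Output
--------------
0 | 0 | 1
0 | 1 | 0
1 | 0 | 1
1 | 1 | 1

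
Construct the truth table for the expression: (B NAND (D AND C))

B | C | D | Output
------------------
0 | 0 | 0 | 1
0 | 0 | 1 | 1
0 | 1 | 0 | 1
0 | 1 | 1 | 1
1 | 0 | 0 | 1
1 | 0 | 1 | 1
1 | 1 | 0 | 1
1 | 1 | 1 | 0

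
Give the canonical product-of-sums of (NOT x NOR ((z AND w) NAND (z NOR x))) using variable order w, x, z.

ΠM(0, 1, 2, 3, 4, 5, 6, 7) = (w OR x OR z) AND (w OR x OR NOT z) AND (w OR NOT x OR z) AND (w OR NOT x OR NOT z) AND (NOT w OR x OR z) AND (NOT w OR x OR NOT z) AND (NOT w OR NOT x OR z) AND (NOT w OR NOT x OR NOT z)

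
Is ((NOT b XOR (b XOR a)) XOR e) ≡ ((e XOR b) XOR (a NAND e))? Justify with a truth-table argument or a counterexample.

No. Counterexample: with a=0, b=1, e=0, Expression 1 = 1 but Expression 2 = 0.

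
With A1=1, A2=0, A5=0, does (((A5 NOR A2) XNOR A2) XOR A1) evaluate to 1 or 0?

Substituting: (((0 NOR 0) XNOR 0) XOR 1)
= 1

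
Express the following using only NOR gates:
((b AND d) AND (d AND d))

((((b NOR b) NOR (d NOR d)) NOR ((b NOR b) NOR (d NOR d))) NOR (((d NOR d) NOR (d NOR d)) NOR ((d NOR d) NOR (d NOR d))))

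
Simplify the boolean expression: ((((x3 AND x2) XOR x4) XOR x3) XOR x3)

By XOR self-cancellation ((E XOR v) XOR v = E):
= ((x3 AND x2) XOR x4)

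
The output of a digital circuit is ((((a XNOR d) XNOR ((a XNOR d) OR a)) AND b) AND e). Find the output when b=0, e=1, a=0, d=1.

Substituting: ((((0 XNOR 1) XNOR ((0 XNOR 1) OR 0)) AND 0) AND 1)
= 0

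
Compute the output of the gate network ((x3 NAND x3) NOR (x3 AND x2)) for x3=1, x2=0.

Substituting: ((1 NAND 1) NOR (1 AND 0))
= 1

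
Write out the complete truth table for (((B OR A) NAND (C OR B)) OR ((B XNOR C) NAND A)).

A | C | B | Output
------------------
0 | 0 | 0 | 1
0 | 0 | 1 | 1
0 | 1 | 0 | 1
0 | 1 | 1 | 1
1 | 0 | 0 | 1
1 | 0 | 1 | 1
1 | 1 | 0 | 1
1 | 1 | 1 | 0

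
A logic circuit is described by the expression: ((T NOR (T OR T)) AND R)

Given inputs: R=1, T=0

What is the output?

Substituting: ((0 NOR (0 OR 0)) AND 1)
= 1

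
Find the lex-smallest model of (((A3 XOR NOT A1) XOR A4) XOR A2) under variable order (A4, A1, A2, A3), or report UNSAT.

A4=0, A1=0, A2=0, A3=0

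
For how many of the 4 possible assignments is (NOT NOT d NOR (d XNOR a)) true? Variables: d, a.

Satisfying assignments: (0,1)
Count: 1 out of 4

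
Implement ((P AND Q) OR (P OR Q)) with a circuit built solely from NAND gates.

((((P NAND Q) NAND (P NAND Q)) NAND ((P NAND Q) NAND (P NAND Q))) NAND (((P NAND P) NAND (Q NAND Q)) NAND ((P NAND P) NAND (Q NAND Q))))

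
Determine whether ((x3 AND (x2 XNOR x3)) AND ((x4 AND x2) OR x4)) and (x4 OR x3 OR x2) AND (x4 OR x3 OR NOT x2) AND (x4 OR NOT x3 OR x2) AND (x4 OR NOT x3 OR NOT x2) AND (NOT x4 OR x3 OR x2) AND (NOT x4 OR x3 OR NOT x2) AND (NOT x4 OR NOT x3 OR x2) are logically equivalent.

Yes, they are equivalent — the two output columns agree on all 8 assignments:
x4 | x3 | x2 | Expression 1 | Expression 2
------------------------------------------
0 | 0 | 0 | 0 | 0
0 | 0 | 1 | 0 | 0
0 | 1 | 0 | 0 | 0
0 | 1 | 1 | 0 | 0
1 | 0 | 0 | 0 | 0
1 | 0 | 1 | 0 | 0
1 | 1 | 0 | 0 | 0
1 | 1 | 1 | 1 | 1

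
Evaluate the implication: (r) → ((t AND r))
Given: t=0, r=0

Antecedent (r) = 0; consequent ((t AND r)) = 0.
0 → 0 = 1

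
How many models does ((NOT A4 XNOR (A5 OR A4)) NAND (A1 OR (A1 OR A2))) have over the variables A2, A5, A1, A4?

Satisfying assignments: (0,0,0,0), (0,0,0,1), (0,0,1,0), (0,0,1,1), (0,1,0,0), (0,1,0,1), (0,1,1,1), (1,0,0,0), (1,0,0,1), (1,0,1,0), (1,0,1,1), (1,1,0,1), (1,1,1,1)
Count: 13 out of 16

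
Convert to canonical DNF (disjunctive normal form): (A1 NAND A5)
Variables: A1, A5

(NOT A1 AND NOT A5) OR (NOT A1 AND A5) OR (A1 AND NOT A5)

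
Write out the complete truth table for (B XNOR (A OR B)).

A | B | Output
--------------
0 | 0 | 1
0 | 1 | 1
1 | 0 | 0
1 | 1 | 1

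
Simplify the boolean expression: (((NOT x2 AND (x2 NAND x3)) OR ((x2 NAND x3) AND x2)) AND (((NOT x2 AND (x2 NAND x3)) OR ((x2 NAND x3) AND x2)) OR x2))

By absorption (E AND (E OR v) = E) then distribution ((E AND v) OR (E AND NOT v) = E):
= (x2 NAND x3)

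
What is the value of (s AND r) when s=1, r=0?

Substituting: (1 AND 0)
= 0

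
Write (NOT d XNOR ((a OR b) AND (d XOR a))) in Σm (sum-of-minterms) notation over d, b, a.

Σm(1, 3, 4, 5, 7) = (NOT d AND NOT b AND a) OR (NOT d AND b AND a) OR (d AND NOT b AND NOT a) OR (d AND NOT b AND a) OR (d AND b AND a)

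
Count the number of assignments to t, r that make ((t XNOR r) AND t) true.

Satisfying assignments: (1,1)
Count: 1 out of 4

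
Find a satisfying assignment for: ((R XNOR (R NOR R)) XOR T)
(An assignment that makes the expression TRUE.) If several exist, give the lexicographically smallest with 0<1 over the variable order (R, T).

R=0, T=1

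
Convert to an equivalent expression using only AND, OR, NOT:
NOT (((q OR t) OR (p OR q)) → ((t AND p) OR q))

((q OR t) OR (p OR q)) AND NOT ((t AND p) OR q)
(Negated implication: NOT(A → B) = A AND NOT B)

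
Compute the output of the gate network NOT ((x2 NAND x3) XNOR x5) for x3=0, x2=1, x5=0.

Substituting: NOT ((1 NAND 0) XNOR 0)
= 1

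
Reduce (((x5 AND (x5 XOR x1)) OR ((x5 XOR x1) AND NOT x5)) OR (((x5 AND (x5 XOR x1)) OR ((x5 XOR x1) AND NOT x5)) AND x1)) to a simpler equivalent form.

By absorption (E OR (E AND v) = E) then distribution ((E AND v) OR (E AND NOT v) = E):
= (x5 XOR x1)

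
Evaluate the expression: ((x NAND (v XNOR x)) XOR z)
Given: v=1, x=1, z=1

Substituting: ((1 NAND (1 XNOR 1)) XOR 1)
= 1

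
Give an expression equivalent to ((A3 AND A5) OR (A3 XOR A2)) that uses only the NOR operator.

((((A3 NOR A3) NOR (A5 NOR A5)) NOR ((((A3 NOR A2) NOR (A3 NOR A2)) NOR ((A3 NOR A2) NOR (A3 NOR A2))) NOR ((((A3 NOR A3) NOR (A2 NOR A2)) NOR ((A3 NOR A3) NOR (A2 NOR A2))) NOR (((A3 NOR A3) NOR (A2 NOR A2)) NOR ((A3 NOR A3) NOR (A2 NOR A2)))))) NOR (((A3 NOR A3) NOR (A5 NOR A5)) NOR ((((A3 NOR A2) NOR (A3 NOR A2)) NOR ((A3 NOR A2) NOR (A3 NOR A2))) NOR ((((A3 NOR A3) NOR (A2 NOR A2)) NOR ((A3 NOR A3) NOR (A2 NOR A2))) NOR (((A3 NOR A3) NOR (A2 NOR A2)) NOR ((A3 NOR A3) NOR (A2 NOR A2)))))))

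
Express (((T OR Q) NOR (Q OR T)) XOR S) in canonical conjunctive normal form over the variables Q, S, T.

(Q OR S OR NOT T) AND (Q OR NOT S OR T) AND (NOT Q OR S OR T) AND (NOT Q OR S OR NOT T)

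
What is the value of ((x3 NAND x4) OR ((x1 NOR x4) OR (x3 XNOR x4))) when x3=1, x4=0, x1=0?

Substituting: ((1 NAND 0) OR ((0 NOR 0) OR (1 XNOR 0)))
= 1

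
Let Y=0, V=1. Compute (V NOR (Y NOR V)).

Substituting: (1 NOR (0 NOR 1))
= 0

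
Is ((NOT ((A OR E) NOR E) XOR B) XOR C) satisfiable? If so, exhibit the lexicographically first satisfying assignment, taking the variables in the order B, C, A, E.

B=0, C=0, A=0, E=1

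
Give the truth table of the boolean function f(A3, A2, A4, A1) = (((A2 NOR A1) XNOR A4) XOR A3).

A3 | A2 | A4 | A1 | Output
--------------------------
0 | 0 | 0 | 0 | 0
0 | 0 | 0 | 1 | 1
0 | 0 | 1 | 0 | 1
0 | 0 | 1 | 1 | 0
0 | 1 | 0 | 0 | 1
0 | 1 | 0 | 1 | 1
0 | 1 | 1 | 0 | 0
0 | 1 | 1 | 1 | 0
1 | 0 | 0 | 0 | 1
1 | 0 | 0 | 1 | 0
1 | 0 | 1 | 0 | 0
1 | 0 | 1 | 1 | 1
1 | 1 | 0 | 0 | 0
1 | 1 | 0 | 1 | 0
1 | 1 | 1 | 0 | 1
1 | 1 | 1 | 1 | 1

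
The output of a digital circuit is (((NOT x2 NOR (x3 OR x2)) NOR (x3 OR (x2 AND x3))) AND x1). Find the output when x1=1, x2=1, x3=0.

Substituting: (((NOT 1 NOR (0 OR 1)) NOR (0 OR (1 AND 0))) AND 1)
= 1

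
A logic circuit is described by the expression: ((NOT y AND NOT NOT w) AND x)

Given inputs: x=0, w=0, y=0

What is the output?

Substituting: ((NOT 0 AND NOT NOT 0) AND 0)
= 0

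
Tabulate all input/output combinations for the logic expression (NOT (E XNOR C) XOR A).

C | E | A | Output
------------------
0 | 0 | 0 | 0
0 | 0 | 1 | 1
0 | 1 | 0 | 1
0 | 1 | 1 | 0
1 | 0 | 0 | 1
1 | 0 | 1 | 0
1 | 1 | 0 | 0
1 | 1 | 1 | 1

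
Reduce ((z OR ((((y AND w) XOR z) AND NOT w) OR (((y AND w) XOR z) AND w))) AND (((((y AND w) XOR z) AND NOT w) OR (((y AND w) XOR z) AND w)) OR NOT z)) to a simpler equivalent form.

By distribution ((E OR v) AND (E OR NOT v) = E) then distribution ((E AND v) OR (E AND NOT v) = E):
= ((y AND w) XOR z)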